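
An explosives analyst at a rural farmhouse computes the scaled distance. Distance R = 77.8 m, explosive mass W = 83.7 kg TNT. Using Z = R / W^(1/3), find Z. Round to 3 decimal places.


Scaled distance calculation:
W^(1/3) = 83.7^(1/3) = 4.374299
Z = R / W^(1/3) = 77.8 / 4.374299
Z = 17.786 m/kg^(1/3)

17.786


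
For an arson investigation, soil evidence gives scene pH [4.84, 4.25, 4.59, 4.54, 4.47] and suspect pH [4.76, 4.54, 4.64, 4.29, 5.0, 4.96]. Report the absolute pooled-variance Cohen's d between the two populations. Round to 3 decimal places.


Pooled-variance Cohen's d for soil pH comparison:
Scene mean = 22.69 / 5 = 4.538
Suspect mean = 28.19 / 6 = 4.698333
Scene sample variance s_s^2 = 0.04537
Suspect sample variance s_c^2 = 0.071697
Pooled variance = ((n_s-1)*s_s^2 + (n_c-1)*s_c^2) / (n_s + n_c - 2) = 0.059996
Pooled SD = sqrt(0.059996) = 0.244941
Mean difference = -0.160333
|d| = |-0.160333| / 0.244941 = 0.655

0.655


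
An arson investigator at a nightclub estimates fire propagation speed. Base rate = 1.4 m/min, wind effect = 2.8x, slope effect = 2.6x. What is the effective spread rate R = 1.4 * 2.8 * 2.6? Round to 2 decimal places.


Fire spread rate calculation:
R = R0 * wind_factor * slope_factor
= 1.4 * 2.8 * 2.6
= 3.92 * 2.6
= 10.19 m/min

10.19


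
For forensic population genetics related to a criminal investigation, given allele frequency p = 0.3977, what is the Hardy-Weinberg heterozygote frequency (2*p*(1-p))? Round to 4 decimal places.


Hardy-Weinberg heterozygote frequency:
q = 1 - p = 1 - 0.3977 = 0.6023
2pq = 2 * 0.3977 * 0.6023 = 0.4791

0.4791


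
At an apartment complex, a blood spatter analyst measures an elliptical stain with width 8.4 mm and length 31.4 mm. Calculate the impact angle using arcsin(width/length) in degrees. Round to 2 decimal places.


Blood spatter impact angle calculation:
width / length = 8.4 / 31.4 = 0.267516
angle = arcsin(0.267516)
angle = 15.52 degrees

15.52


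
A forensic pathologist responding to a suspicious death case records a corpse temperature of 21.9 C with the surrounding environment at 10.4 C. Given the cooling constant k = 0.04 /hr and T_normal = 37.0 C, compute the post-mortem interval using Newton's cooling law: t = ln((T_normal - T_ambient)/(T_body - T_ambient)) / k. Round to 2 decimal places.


Using Newton's law of cooling:
t = ln((T_normal - T_ambient) / (T_body - T_ambient)) / k
T_normal - T_ambient = 26.6
T_body - T_ambient = 11.5
Ratio = 2.313043
ln(ratio) = 0.838564
t = 0.838564 / 0.04 = 20.96 hours

20.96


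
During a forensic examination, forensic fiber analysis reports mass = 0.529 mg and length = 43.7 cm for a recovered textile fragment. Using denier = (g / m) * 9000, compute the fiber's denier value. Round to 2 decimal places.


Denier calculation:
Mass in grams = 0.529 mg / 1000 = 0.000529 g
Length in meters = 43.7 cm / 100 = 0.437 m
Linear density = mass / length = 0.000529 / 0.437 = 0.00121053 g/m
Denier = (g/m) * 9000 = 0.00121053 * 9000 = 10.89

10.89


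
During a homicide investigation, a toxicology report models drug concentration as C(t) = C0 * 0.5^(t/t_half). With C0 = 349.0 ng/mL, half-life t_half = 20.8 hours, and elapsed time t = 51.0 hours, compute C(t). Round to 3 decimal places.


Drug concentration decay:
Number of half-lives = t / t_half = 51.0 / 20.8 = 2.451923
Decay factor = 0.5^2.451923 = 0.18276694
C(t) = 349.0 * 0.18276694 = 63.786 ng/mL

63.786


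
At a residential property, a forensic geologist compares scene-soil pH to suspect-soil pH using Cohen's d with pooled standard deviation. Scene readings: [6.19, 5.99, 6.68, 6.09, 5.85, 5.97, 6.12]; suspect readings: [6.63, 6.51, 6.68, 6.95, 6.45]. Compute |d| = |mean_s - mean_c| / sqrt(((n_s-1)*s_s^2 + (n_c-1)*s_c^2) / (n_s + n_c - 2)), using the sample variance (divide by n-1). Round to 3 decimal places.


Pooled-variance Cohen's d for soil pH comparison:
Scene mean = 42.89 / 7 = 6.127143
Suspect mean = 33.22 / 5 = 6.644
Scene sample variance s_s^2 = 0.07189
Suspect sample variance s_c^2 = 0.03768
Pooled variance = ((n_s-1)*s_s^2 + (n_c-1)*s_c^2) / (n_s + n_c - 2) = 0.058206
Pooled SD = sqrt(0.058206) = 0.241259
Mean difference = -0.516857
|d| = |-0.516857| / 0.241259 = 2.142

2.142


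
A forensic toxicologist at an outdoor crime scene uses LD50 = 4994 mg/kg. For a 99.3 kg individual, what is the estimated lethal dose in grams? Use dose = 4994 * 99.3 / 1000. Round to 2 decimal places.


Lethal dose calculation:
Lethal dose = LD50 * body_weight / 1000
= 4994 * 99.3 / 1000
= 495904.2 / 1000
= 495.90 g

495.90


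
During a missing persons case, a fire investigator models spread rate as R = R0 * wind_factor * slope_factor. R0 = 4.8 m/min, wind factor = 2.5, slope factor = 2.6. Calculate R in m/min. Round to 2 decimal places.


Fire spread rate calculation:
R = R0 * wind_factor * slope_factor
= 4.8 * 2.5 * 2.6
= 12 * 2.6
= 31.20 m/min

31.20


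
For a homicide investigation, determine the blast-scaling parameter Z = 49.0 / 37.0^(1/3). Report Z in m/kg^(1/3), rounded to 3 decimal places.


Scaled distance calculation:
W^(1/3) = 37.0^(1/3) = 3.332222
Z = R / W^(1/3) = 49.0 / 3.332222
Z = 14.705 m/kg^(1/3)

14.705


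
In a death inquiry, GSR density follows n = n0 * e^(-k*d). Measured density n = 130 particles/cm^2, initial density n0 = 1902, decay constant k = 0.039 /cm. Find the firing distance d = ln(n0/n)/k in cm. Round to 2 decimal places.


GSR distance calculation:
n0/n = 1902 / 130 = 14.630769
ln(n0/n) = 2.683127
d = 2.683127 / 0.039 = 68.80 cm

68.80


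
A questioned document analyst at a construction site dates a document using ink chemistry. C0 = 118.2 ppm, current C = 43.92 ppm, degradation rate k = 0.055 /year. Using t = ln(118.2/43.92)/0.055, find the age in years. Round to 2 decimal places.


Document age estimation:
C0/C = 118.2 / 43.92 = 2.691257
ln(C0/C) = 0.990008
t = 0.990008 / 0.055 = 18.00 years

18.00


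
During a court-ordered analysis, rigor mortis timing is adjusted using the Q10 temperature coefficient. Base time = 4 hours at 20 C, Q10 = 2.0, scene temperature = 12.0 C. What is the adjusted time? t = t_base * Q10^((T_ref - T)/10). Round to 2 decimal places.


Rigor mortis time adjustment:
Exponent = (T_ref - T_actual) / 10 = (20 - 12.0) / 10 = 0.8
Q10 factor = 2.0^0.8 = 1.7411
t_adjusted = 4 * 1.7411 = 6.96 hours

6.96


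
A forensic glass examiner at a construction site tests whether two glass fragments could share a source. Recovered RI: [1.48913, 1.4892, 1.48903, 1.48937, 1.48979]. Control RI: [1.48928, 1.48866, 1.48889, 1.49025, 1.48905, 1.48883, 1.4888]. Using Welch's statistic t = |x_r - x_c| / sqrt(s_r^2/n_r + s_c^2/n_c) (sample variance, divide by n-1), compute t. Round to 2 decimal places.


Welch's t-criterion for glass RI comparison:
Recovered mean = sum / n_r = 7.44652 / 5 = 1.489304
Control mean = sum / n_c = 10.42376 / 7 = 1.4891086
Recovered sample variance s_r^2 = 8.918e-08
Control sample variance s_c^2 = 2.92914e-07
Welch SE (unpooled) = sqrt(s_r^2/n_r + s_c^2/n_c) = sqrt(1.7836e-08 + 4.18449e-08) = sqrt(5.96809e-08) = 0.000244297
|mean_r - mean_c| = 0.000195429
t = 0.000195429 / 0.000244297 = 0.80

0.80


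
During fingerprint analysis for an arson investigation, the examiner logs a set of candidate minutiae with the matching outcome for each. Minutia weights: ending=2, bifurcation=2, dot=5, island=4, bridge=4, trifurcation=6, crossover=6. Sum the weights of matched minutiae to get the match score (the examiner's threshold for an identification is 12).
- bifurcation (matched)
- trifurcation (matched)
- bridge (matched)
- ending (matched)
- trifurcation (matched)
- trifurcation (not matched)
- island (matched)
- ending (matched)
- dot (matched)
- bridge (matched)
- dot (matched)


Weighted minutiae match score:
  bifurcation: matched, +2 (running total 2)
  trifurcation: matched, +6 (running total 8)
  bridge: matched, +4 (running total 12)
  ending: matched, +2 (running total 14)
  trifurcation: matched, +6 (running total 20)
  trifurcation: not matched, +0
  island: matched, +4 (running total 24)
  ending: matched, +2 (running total 26)
  dot: matched, +5 (running total 31)
  bridge: matched, +4 (running total 35)
  dot: matched, +5 (running total 40)
Total score = 40
Threshold = 12; verdict = identification

40


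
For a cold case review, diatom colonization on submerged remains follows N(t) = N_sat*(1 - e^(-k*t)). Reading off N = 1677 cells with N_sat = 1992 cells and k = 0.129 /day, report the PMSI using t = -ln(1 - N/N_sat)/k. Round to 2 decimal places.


PMSI from diatom colonization curve:
N / N_sat = 1677 / 1992 = 0.841867
1 - N/N_sat = 0.158133
ln(1 - N/N_sat) = -1.844319
t = -ln(1 - N/N_sat) / k = -(-1.844319) / 0.129 = 14.30 days

14.30


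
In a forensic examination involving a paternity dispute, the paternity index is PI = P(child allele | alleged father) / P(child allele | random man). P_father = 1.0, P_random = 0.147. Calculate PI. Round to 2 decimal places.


Paternity Index calculation:
PI = P(allele|father) / P(allele|random)
PI = 1.0 / 0.147
PI = 6.80

6.80


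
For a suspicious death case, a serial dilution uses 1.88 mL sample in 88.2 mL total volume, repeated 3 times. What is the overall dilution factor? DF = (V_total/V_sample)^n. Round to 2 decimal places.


Dilution factor calculation:
Single dilution = V_total / V_sample = 88.2 / 1.88 ≈ 46.914894
Number of dilutions = 3
Total DF = (88.2 / 1.88)^3 (full precision, rounded at the end) = 103260.02

103260.02


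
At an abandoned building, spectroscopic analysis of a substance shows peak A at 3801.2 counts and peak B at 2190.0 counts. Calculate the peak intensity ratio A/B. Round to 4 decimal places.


Spectral peak ratio:
Peak A = 3801.2 counts
Peak B = 2190.0 counts
Ratio = 3801.2 / 2190.0 = 1.7357

1.7357


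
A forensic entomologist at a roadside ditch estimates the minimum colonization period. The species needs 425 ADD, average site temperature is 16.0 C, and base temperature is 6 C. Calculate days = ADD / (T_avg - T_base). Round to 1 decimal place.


Insect development time:
Effective temperature = avg_temp - T_base = 16.0 - 6 = 10.0 C
Days = ADD / effective_temp = 425 / 10.0 = 42.5 days

42.5


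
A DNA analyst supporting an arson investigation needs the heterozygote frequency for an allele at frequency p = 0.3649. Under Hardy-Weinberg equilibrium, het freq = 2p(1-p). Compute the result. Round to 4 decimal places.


Hardy-Weinberg heterozygote frequency:
q = 1 - p = 1 - 0.3649 = 0.6351
2pq = 2 * 0.3649 * 0.6351 = 0.4635

0.4635


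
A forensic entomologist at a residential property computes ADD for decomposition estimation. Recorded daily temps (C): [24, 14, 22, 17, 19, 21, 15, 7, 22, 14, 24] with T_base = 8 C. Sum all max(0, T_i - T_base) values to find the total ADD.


Computing ADD day by day:
Day 1: max(0, 24 - 8) = 16
Day 2: max(0, 14 - 8) = 6
Day 3: max(0, 22 - 8) = 14
Day 4: max(0, 17 - 8) = 9
Day 5: max(0, 19 - 8) = 11
Day 6: max(0, 21 - 8) = 13
Day 7: max(0, 15 - 8) = 7
Day 8: max(0, 7 - 8) = 0
Day 9: max(0, 22 - 8) = 14
Day 10: max(0, 14 - 8) = 6
Day 11: max(0, 24 - 8) = 16
Total ADD = 112

112


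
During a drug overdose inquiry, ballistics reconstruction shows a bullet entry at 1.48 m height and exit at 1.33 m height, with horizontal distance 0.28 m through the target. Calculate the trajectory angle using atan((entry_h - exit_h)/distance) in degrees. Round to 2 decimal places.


Bullet trajectory angle:
Height difference = 1.48 - 1.33 = 0.15 m
angle = atan(0.15 / 0.28)
angle = atan(0.535714)
angle = 28.18 degrees

28.18


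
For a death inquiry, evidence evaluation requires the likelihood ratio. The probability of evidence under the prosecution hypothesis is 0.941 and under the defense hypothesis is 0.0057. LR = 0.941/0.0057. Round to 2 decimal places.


Likelihood ratio calculation:
LR = P(E|Hp) / P(E|Hd)
LR = 0.941 / 0.0057
LR = 165.09

165.09


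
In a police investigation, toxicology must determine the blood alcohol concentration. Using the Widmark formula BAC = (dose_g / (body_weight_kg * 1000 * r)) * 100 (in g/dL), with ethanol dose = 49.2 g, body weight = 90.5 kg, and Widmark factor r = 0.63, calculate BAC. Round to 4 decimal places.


Applying the Widmark formula:
BAC = (dose_g / (body_wt * 1000 * r)) * 100
Denominator = 90.5 * 1000 * 0.63 = 57015
BAC = (49.2 / 57015) * 100
BAC = 0.0863 g/dL

0.0863


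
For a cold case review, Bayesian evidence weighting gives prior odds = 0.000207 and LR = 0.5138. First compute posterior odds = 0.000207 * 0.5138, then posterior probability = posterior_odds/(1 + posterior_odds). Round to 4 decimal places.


Bayesian evidence evaluation:
Posterior odds = prior_odds * LR = 0.000207 * 0.5138 = 0.0001063566
Posterior probability = posterior_odds / (1 + posterior_odds)
= 0.0001063566 / (1 + 0.0001063566)
= 0.0001063566 / 1.0001063566
= 0.0001

0.0001


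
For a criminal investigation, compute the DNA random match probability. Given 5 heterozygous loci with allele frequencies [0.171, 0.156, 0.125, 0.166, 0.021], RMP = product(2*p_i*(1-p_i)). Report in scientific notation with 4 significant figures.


Computing RMP for 5 loci:
Locus 1: 2 * 0.171 * 0.829 = 0.283518
Locus 2: 2 * 0.156 * 0.844 = 0.263328
Locus 3: 2 * 0.125 * 0.875 = 0.21875
Locus 4: 2 * 0.166 * 0.834 = 0.276888
Locus 5: 2 * 0.021 * 0.979 = 0.041118
RMP = 1.859e-04

1.859e-04


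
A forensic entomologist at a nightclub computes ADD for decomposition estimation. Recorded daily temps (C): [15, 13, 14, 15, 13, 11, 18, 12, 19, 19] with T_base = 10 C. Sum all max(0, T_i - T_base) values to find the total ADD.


Computing ADD day by day:
Day 1: max(0, 15 - 10) = 5
Day 2: max(0, 13 - 10) = 3
Day 3: max(0, 14 - 10) = 4
Day 4: max(0, 15 - 10) = 5
Day 5: max(0, 13 - 10) = 3
Day 6: max(0, 11 - 10) = 1
Day 7: max(0, 18 - 10) = 8
Day 8: max(0, 12 - 10) = 2
Day 9: max(0, 19 - 10) = 9
Day 10: max(0, 19 - 10) = 9
Total ADD = 49

49


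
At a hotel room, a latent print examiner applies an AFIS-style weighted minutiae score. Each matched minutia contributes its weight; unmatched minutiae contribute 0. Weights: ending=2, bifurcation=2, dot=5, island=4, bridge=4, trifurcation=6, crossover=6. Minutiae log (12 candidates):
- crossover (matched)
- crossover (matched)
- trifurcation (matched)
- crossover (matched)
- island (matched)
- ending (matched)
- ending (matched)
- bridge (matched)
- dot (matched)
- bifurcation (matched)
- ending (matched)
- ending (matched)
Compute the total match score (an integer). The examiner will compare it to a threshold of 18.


Weighted minutiae match score:
  crossover: matched, +6 (running total 6)
  crossover: matched, +6 (running total 12)
  trifurcation: matched, +6 (running total 18)
  crossover: matched, +6 (running total 24)
  island: matched, +4 (running total 28)
  ending: matched, +2 (running total 30)
  ending: matched, +2 (running total 32)
  bridge: matched, +4 (running total 36)
  dot: matched, +5 (running total 41)
  bifurcation: matched, +2 (running total 43)
  ending: matched, +2 (running total 45)
  ending: matched, +2 (running total 47)
Total score = 47
Threshold = 18; verdict = identification

47


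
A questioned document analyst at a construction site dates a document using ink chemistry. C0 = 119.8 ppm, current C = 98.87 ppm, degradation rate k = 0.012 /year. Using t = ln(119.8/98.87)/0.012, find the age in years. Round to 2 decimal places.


Document age estimation:
C0/C = 119.8 / 98.87 = 1.211692
ln(C0/C) = 0.192018
t = 0.192018 / 0.012 = 16.00 years

16.00


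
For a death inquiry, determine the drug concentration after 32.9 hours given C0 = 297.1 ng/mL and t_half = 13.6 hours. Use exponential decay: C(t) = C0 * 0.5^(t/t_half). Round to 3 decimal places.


Drug concentration decay:
Number of half-lives = t / t_half = 32.9 / 13.6 = 2.419118
Decay factor = 0.5^2.419118 = 0.18697043
C(t) = 297.1 * 0.18697043 = 55.549 ng/mL

55.549


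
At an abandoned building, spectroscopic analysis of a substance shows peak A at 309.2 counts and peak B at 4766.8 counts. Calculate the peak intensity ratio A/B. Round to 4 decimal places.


Spectral peak ratio:
Peak A = 309.2 counts
Peak B = 4766.8 counts
Ratio = 309.2 / 4766.8 = 0.0649

0.0649


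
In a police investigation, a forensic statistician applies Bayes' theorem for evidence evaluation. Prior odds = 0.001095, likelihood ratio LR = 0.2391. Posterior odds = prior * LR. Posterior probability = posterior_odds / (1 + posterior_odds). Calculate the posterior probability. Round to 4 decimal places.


Bayesian evidence evaluation:
Posterior odds = prior_odds * LR = 0.001095 * 0.2391 = 0.0002618145
Posterior probability = posterior_odds / (1 + posterior_odds)
= 0.0002618145 / (1 + 0.0002618145)
= 0.0002618145 / 1.0002618145
= 0.0003

0.0003


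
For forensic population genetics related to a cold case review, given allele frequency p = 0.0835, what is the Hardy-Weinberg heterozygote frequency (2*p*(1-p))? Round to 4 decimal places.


Hardy-Weinberg heterozygote frequency:
q = 1 - p = 1 - 0.0835 = 0.9165
2pq = 2 * 0.0835 * 0.9165 = 0.1531

0.1531


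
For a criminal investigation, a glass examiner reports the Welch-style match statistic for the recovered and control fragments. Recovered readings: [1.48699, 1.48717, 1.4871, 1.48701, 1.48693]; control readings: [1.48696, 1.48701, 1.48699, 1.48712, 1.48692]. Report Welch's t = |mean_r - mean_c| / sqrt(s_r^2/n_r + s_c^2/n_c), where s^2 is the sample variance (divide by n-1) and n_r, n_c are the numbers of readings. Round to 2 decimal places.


Welch's t-criterion for glass RI comparison:
Recovered mean = sum / n_r = 7.4352 / 5 = 1.48704
Control mean = sum / n_c = 7.435 / 5 = 1.487
Recovered sample variance s_r^2 = 9e-09
Control sample variance s_c^2 = 5.65e-09
Welch SE (unpooled) = sqrt(s_r^2/n_r + s_c^2/n_c) = sqrt(1.8e-09 + 1.13e-09) = sqrt(2.93e-09) = 5.41295e-05
|mean_r - mean_c| = 4e-05
t = 4e-05 / 5.41295e-05 = 0.74

0.74


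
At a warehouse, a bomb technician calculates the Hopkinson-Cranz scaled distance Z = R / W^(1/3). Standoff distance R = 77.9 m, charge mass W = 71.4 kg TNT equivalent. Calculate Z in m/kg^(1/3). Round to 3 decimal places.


Scaled distance calculation:
W^(1/3) = 71.4^(1/3) = 4.148579
Z = R / W^(1/3) = 77.9 / 4.148579
Z = 18.778 m/kg^(1/3)

18.778


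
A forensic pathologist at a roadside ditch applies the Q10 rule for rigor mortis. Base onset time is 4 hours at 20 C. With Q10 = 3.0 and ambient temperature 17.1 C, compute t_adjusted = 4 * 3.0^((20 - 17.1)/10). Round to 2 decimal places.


Rigor mortis time adjustment:
Exponent = (T_ref - T_actual) / 10 = (20 - 17.1) / 10 = 0.29
Q10 factor = 3.0^0.29 = 1.3752
t_adjusted = 4 * 1.3752 = 5.50 hours

5.50


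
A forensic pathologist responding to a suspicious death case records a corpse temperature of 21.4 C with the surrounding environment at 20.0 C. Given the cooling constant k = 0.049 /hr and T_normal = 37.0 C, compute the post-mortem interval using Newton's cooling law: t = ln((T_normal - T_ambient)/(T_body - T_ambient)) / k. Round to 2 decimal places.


Using Newton's law of cooling:
t = ln((T_normal - T_ambient) / (T_body - T_ambient)) / k
T_normal - T_ambient = 17.0
T_body - T_ambient = 1.4
Ratio = 12.142857
ln(ratio) = 2.496741
t = 2.496741 / 0.049 = 50.95 hours

50.95


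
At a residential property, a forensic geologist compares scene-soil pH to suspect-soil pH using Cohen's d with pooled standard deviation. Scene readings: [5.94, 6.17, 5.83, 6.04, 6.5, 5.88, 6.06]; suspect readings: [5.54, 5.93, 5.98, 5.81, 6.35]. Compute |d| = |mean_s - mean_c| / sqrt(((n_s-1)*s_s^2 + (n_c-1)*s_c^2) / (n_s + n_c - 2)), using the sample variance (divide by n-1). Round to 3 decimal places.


Pooled-variance Cohen's d for soil pH comparison:
Scene mean = 42.42 / 7 = 6.06
Suspect mean = 29.61 / 5 = 5.922
Scene sample variance s_s^2 = 0.050967
Suspect sample variance s_c^2 = 0.08627
Pooled variance = ((n_s-1)*s_s^2 + (n_c-1)*s_c^2) / (n_s + n_c - 2) = 0.065088
Pooled SD = sqrt(0.065088) = 0.255123
Mean difference = 0.138
|d| = |0.138| / 0.255123 = 0.541

0.541


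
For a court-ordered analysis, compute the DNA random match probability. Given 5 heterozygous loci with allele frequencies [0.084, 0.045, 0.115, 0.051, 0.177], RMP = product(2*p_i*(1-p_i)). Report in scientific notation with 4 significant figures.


Computing RMP for 5 loci:
Locus 1: 2 * 0.084 * 0.916 = 0.153888
Locus 2: 2 * 0.045 * 0.955 = 0.08595
Locus 3: 2 * 0.115 * 0.885 = 0.20355
Locus 4: 2 * 0.051 * 0.949 = 0.096798
Locus 5: 2 * 0.177 * 0.823 = 0.291342
RMP = 7.593e-05

7.593e-05


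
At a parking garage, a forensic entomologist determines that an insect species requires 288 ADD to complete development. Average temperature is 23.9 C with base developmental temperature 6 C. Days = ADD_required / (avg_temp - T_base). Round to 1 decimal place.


Insect development time:
Effective temperature = avg_temp - T_base = 23.9 - 6 = 17.9 C
Days = ADD / effective_temp = 288 / 17.9 = 16.1 days

16.1


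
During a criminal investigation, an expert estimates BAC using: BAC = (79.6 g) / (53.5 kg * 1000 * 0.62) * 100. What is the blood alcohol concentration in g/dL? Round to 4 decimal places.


Applying the Widmark formula:
BAC = (dose_g / (body_wt * 1000 * r)) * 100
Denominator = 53.5 * 1000 * 0.62 = 33170
BAC = (79.6 / 33170) * 100
BAC = 0.2400 g/dL

0.2400


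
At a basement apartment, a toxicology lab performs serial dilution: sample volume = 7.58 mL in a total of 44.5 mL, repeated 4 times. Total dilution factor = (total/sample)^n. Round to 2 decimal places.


Dilution factor calculation:
Single dilution = V_total / V_sample = 44.5 / 7.58 ≈ 5.870712
Number of dilutions = 4
Total DF = (44.5 / 7.58)^4 (full precision, rounded at the end) = 1187.85

1187.85


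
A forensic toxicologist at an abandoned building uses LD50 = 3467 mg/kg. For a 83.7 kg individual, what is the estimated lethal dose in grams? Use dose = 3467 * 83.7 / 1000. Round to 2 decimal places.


Lethal dose calculation:
Lethal dose = LD50 * body_weight / 1000
= 3467 * 83.7 / 1000
= 290187.9 / 1000
= 290.19 g

290.19


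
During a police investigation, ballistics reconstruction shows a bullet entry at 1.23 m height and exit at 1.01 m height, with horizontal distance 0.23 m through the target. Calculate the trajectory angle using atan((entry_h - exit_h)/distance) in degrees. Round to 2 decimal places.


Bullet trajectory angle:
Height difference = 1.23 - 1.01 = 0.22 m
angle = atan(0.22 / 0.23)
angle = atan(0.956522)
angle = 43.73 degrees

43.73


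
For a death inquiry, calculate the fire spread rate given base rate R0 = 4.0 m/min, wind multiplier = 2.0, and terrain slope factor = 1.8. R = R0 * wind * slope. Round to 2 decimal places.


Fire spread rate calculation:
R = R0 * wind_factor * slope_factor
= 4.0 * 2.0 * 1.8
= 8 * 1.8
= 14.40 m/min

14.40


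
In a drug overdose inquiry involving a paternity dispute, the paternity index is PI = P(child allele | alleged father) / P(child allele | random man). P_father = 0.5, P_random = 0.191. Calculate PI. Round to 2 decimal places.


Paternity Index calculation:
PI = P(allele|father) / P(allele|random)
PI = 0.5 / 0.191
PI = 2.62

2.62


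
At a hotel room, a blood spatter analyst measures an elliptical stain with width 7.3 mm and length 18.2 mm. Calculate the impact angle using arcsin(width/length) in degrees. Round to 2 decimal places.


Blood spatter impact angle calculation:
width / length = 7.3 / 18.2 = 0.401099
angle = arcsin(0.401099)
angle = 23.65 degrees

23.65


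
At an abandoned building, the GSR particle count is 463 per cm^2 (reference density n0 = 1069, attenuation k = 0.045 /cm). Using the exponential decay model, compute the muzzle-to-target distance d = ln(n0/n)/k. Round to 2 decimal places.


GSR distance calculation:
n0/n = 1069 / 463 = 2.308855
ln(n0/n) = 0.836752
d = 0.836752 / 0.045 = 18.59 cm

18.59


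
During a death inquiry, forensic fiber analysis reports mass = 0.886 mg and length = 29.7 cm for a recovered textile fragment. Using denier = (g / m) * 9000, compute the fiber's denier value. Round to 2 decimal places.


Denier calculation:
Mass in grams = 0.886 mg / 1000 = 0.000886 g
Length in meters = 29.7 cm / 100 = 0.297 m
Linear density = mass / length = 0.000886 / 0.297 = 0.00298316 g/m
Denier = (g/m) * 9000 = 0.00298316 * 9000 = 26.85

26.85


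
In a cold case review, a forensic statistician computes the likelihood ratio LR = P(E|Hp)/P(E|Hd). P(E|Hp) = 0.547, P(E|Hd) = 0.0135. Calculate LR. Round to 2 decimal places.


Likelihood ratio calculation:
LR = P(E|Hp) / P(E|Hd)
LR = 0.547 / 0.0135
LR = 40.52

40.52


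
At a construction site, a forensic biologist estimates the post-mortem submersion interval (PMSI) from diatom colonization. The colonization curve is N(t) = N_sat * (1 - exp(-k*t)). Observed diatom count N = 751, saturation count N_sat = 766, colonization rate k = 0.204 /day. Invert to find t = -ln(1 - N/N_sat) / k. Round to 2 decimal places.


PMSI from diatom colonization curve:
N / N_sat = 751 / 766 = 0.980418
1 - N/N_sat = 0.019582
ln(1 - N/N_sat) = -3.933145
t = -ln(1 - N/N_sat) / k = -(-3.933145) / 0.204 = 19.28 days

19.28


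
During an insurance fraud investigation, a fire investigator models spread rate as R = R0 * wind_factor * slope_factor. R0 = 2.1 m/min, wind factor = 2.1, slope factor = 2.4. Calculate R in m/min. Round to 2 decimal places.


Fire spread rate calculation:
R = R0 * wind_factor * slope_factor
= 2.1 * 2.1 * 2.4
= 4.41 * 2.4
= 10.58 m/min

10.58


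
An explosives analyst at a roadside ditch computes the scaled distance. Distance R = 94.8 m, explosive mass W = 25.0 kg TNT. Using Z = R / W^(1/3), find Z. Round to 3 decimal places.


Scaled distance calculation:
W^(1/3) = 25.0^(1/3) = 2.924018
Z = R / W^(1/3) = 94.8 / 2.924018
Z = 32.421 m/kg^(1/3)

32.421


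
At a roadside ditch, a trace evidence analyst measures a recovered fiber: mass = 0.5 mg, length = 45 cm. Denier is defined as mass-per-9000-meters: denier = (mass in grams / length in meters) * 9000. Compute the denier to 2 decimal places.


Denier calculation:
Mass in grams = 0.5 mg / 1000 = 0.0005 g
Length in meters = 45 cm / 100 = 0.45 m
Linear density = mass / length = 0.0005 / 0.45 = 0.00111111 g/m
Denier = (g/m) * 9000 = 0.00111111 * 9000 = 10.00

10.00


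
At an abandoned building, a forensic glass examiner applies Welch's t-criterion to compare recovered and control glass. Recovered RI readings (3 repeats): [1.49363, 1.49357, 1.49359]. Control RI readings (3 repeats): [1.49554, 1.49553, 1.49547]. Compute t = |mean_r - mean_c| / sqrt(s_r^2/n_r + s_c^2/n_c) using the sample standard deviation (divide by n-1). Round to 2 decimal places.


Welch's t-criterion for glass RI comparison:
Recovered mean = sum / n_r = 4.48079 / 3 = 1.4935967
Control mean = sum / n_c = 4.48654 / 3 = 1.4955133
Recovered sample variance s_r^2 = 9.33333e-10
Control sample variance s_c^2 = 1.43333e-09
Welch SE (unpooled) = sqrt(s_r^2/n_r + s_c^2/n_c) = sqrt(3.11111e-10 + 4.77778e-10) = sqrt(7.88889e-10) = 2.80872e-05
|mean_r - mean_c| = 0.00191667
t = 0.00191667 / 2.80872e-05 = 68.24

68.24


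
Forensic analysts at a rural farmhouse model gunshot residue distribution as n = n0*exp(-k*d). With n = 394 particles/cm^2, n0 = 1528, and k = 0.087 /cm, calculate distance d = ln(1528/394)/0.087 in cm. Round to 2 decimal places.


GSR distance calculation:
n0/n = 1528 / 394 = 3.878173
ln(n0/n) = 1.355364
d = 1.355364 / 0.087 = 15.58 cm

15.58


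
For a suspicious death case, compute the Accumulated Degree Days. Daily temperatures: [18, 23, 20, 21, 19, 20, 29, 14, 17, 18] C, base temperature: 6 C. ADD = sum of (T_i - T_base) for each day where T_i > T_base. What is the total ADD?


Computing ADD day by day:
Day 1: max(0, 18 - 6) = 12
Day 2: max(0, 23 - 6) = 17
Day 3: max(0, 20 - 6) = 14
Day 4: max(0, 21 - 6) = 15
Day 5: max(0, 19 - 6) = 13
Day 6: max(0, 20 - 6) = 14
Day 7: max(0, 29 - 6) = 23
Day 8: max(0, 14 - 6) = 8
Day 9: max(0, 17 - 6) = 11
Day 10: max(0, 18 - 6) = 12
Total ADD = 139

139


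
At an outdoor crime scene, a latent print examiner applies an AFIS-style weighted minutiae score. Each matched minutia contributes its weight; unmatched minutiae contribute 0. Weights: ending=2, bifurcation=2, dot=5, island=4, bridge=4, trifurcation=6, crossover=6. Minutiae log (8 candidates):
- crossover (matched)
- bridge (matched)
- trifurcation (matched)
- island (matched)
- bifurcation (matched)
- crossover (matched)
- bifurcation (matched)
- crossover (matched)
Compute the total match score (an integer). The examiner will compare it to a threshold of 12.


Weighted minutiae match score:
  crossover: matched, +6 (running total 6)
  bridge: matched, +4 (running total 10)
  trifurcation: matched, +6 (running total 16)
  island: matched, +4 (running total 20)
  bifurcation: matched, +2 (running total 22)
  crossover: matched, +6 (running total 28)
  bifurcation: matched, +2 (running total 30)
  crossover: matched, +6 (running total 36)
Total score = 36
Threshold = 12; verdict = identification

36


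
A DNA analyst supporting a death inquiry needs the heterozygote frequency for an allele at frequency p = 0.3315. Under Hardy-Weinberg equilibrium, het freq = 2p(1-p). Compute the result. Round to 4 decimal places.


Hardy-Weinberg heterozygote frequency:
q = 1 - p = 1 - 0.3315 = 0.6685
2pq = 2 * 0.3315 * 0.6685 = 0.4432

0.4432


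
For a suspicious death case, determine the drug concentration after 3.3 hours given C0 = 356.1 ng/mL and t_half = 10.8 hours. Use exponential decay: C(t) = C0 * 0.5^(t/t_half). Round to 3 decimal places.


Drug concentration decay:
Number of half-lives = t / t_half = 3.3 / 10.8 = 0.305556
Decay factor = 0.5^0.305556 = 0.80913033
C(t) = 356.1 * 0.80913033 = 288.131 ng/mL

288.131


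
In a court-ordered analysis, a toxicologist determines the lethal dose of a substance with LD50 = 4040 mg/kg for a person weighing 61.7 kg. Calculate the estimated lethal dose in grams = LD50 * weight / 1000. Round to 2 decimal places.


Lethal dose calculation:
Lethal dose = LD50 * body_weight / 1000
= 4040 * 61.7 / 1000
= 249268 / 1000
= 249.27 g

249.27


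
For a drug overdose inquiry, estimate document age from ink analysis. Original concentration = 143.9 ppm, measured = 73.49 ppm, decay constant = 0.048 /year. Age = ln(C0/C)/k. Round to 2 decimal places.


Document age estimation:
C0/C = 143.9 / 73.49 = 1.95809
ln(C0/C) = 0.67197
t = 0.67197 / 0.048 = 14.00 years

14.00


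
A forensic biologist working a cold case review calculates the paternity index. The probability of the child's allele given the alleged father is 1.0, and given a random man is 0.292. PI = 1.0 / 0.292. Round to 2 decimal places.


Paternity Index calculation:
PI = P(allele|father) / P(allele|random)
PI = 1.0 / 0.292
PI = 3.42

3.42


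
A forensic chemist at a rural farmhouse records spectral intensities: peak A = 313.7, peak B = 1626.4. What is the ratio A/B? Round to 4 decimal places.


Spectral peak ratio:
Peak A = 313.7 counts
Peak B = 1626.4 counts
Ratio = 313.7 / 1626.4 = 0.1929

0.1929


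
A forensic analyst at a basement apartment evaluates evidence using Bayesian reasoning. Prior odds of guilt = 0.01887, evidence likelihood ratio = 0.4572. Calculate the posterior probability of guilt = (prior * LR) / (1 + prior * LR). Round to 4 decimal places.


Bayesian evidence evaluation:
Posterior odds = prior_odds * LR = 0.01887 * 0.4572 = 0.008627364
Posterior probability = posterior_odds / (1 + posterior_odds)
= 0.008627364 / (1 + 0.008627364)
= 0.008627364 / 1.008627364
= 0.0086

0.0086


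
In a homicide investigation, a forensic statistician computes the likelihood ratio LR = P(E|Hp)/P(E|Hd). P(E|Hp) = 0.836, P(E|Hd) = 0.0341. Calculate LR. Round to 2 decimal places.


Likelihood ratio calculation:
LR = P(E|Hp) / P(E|Hd)
LR = 0.836 / 0.0341
LR = 24.52

24.52


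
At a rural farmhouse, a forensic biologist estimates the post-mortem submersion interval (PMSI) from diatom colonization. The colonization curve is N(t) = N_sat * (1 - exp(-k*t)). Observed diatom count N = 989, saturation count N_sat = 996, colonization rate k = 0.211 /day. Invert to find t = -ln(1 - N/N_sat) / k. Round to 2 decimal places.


PMSI from diatom colonization curve:
N / N_sat = 989 / 996 = 0.992972
1 - N/N_sat = 0.007028
ln(1 - N/N_sat) = -4.957853
t = -ln(1 - N/N_sat) / k = -(-4.957853) / 0.211 = 23.50 days

23.50


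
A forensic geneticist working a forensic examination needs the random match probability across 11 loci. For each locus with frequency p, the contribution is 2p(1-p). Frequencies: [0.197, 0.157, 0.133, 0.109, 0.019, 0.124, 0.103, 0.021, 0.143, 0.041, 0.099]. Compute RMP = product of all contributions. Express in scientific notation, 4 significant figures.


Computing RMP for 11 loci:
Locus 1: 2 * 0.197 * 0.803 = 0.316382
Locus 2: 2 * 0.157 * 0.843 = 0.264702
Locus 3: 2 * 0.133 * 0.867 = 0.230622
Locus 4: 2 * 0.109 * 0.891 = 0.194238
Locus 5: 2 * 0.019 * 0.981 = 0.037278
Locus 6: 2 * 0.124 * 0.876 = 0.217248
Locus 7: 2 * 0.103 * 0.897 = 0.184782
Locus 8: 2 * 0.021 * 0.979 = 0.041118
Locus 9: 2 * 0.143 * 0.857 = 0.245102
Locus 10: 2 * 0.041 * 0.959 = 0.078638
Locus 11: 2 * 0.099 * 0.901 = 0.178398
RMP = 7.937e-10

7.937e-10


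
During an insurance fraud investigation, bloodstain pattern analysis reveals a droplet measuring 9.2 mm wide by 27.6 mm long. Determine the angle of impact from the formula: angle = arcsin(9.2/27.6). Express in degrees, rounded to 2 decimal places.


Blood spatter impact angle calculation:
width / length = 9.2 / 27.6 = 0.333333
angle = arcsin(0.333333)
angle = 19.47 degrees

19.47


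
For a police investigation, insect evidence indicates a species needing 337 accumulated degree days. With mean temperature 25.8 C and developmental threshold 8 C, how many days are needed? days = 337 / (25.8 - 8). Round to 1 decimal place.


Insect development time:
Effective temperature = avg_temp - T_base = 25.8 - 8 = 17.8 C
Days = ADD / effective_temp = 337 / 17.8 = 18.9 days

18.9


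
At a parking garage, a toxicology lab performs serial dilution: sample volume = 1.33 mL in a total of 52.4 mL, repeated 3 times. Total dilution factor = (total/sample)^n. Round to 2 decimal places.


Dilution factor calculation:
Single dilution = V_total / V_sample = 52.4 / 1.33 ≈ 39.398496
Number of dilutions = 3
Total DF = (52.4 / 1.33)^3 (full precision, rounded at the end) = 61155.98

61155.98


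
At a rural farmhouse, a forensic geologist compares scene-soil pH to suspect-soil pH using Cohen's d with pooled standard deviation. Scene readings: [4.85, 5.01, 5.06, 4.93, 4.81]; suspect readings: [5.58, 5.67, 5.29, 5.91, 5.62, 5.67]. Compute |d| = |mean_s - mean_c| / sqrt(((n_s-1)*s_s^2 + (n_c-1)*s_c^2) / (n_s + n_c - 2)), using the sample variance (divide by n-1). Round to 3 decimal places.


Pooled-variance Cohen's d for soil pH comparison:
Scene mean = 24.66 / 5 = 4.932
Suspect mean = 33.74 / 6 = 5.623333
Scene sample variance s_s^2 = 0.01102
Suspect sample variance s_c^2 = 0.039907
Pooled variance = ((n_s-1)*s_s^2 + (n_c-1)*s_c^2) / (n_s + n_c - 2) = 0.027068
Pooled SD = sqrt(0.027068) = 0.164524
Mean difference = -0.691333
|d| = |-0.691333| / 0.164524 = 4.202

4.202


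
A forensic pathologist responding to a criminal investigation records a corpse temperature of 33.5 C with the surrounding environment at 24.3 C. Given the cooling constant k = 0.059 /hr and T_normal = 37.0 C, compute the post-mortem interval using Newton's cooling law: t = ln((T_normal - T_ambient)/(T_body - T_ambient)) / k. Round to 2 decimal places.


Using Newton's law of cooling:
t = ln((T_normal - T_ambient) / (T_body - T_ambient)) / k
T_normal - T_ambient = 12.7
T_body - T_ambient = 9.2
Ratio = 1.380435
ln(ratio) = 0.322399
t = 0.322399 / 0.059 = 5.46 hours

5.46


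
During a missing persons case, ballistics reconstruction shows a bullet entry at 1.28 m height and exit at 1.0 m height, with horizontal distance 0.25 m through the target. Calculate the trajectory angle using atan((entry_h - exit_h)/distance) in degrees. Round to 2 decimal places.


Bullet trajectory angle:
Height difference = 1.28 - 1.0 = 0.28 m
angle = atan(0.28 / 0.25)
angle = atan(1.12)
angle = 48.24 degrees

48.24


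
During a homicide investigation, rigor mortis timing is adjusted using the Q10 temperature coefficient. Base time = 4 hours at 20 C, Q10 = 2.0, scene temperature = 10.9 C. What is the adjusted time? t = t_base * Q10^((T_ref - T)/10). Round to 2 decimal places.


Rigor mortis time adjustment:
Exponent = (T_ref - T_actual) / 10 = (20 - 10.9) / 10 = 0.91
Q10 factor = 2.0^0.91 = 1.87905
t_adjusted = 4 * 1.87905 = 7.52 hours

7.52


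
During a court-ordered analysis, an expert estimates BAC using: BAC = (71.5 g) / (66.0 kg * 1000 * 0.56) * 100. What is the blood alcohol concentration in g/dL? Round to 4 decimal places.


Applying the Widmark formula:
BAC = (dose_g / (body_wt * 1000 * r)) * 100
Denominator = 66.0 * 1000 * 0.56 = 36960
BAC = (71.5 / 36960) * 100
BAC = 0.1935 g/dL

0.1935


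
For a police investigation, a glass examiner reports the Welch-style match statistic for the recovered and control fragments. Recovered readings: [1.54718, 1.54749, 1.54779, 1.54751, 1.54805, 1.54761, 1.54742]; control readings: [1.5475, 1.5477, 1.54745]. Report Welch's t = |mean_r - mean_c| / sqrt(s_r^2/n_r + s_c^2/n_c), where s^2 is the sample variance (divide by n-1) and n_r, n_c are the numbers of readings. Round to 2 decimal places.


Welch's t-criterion for glass RI comparison:
Recovered mean = sum / n_r = 10.83305 / 7 = 1.5475786
Control mean = sum / n_c = 4.64265 / 3 = 1.54755
Recovered sample variance s_r^2 = 7.74143e-08
Control sample variance s_c^2 = 1.75e-08
Welch SE (unpooled) = sqrt(s_r^2/n_r + s_c^2/n_c) = sqrt(1.10592e-08 + 5.83333e-09) = sqrt(1.68925e-08) = 0.000129971
|mean_r - mean_c| = 2.85714e-05
t = 2.85714e-05 / 0.000129971 = 0.22

0.22


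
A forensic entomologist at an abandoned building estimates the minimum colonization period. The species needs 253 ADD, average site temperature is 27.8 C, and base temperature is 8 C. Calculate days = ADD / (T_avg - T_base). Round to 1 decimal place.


Insect development time:
Effective temperature = avg_temp - T_base = 27.8 - 8 = 19.8 C
Days = ADD / effective_temp = 253 / 19.8 = 12.8 days

12.8


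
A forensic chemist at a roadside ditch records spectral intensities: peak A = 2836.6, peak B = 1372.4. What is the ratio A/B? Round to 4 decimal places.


Spectral peak ratio:
Peak A = 2836.6 counts
Peak B = 1372.4 counts
Ratio = 2836.6 / 1372.4 = 2.0669

2.0669


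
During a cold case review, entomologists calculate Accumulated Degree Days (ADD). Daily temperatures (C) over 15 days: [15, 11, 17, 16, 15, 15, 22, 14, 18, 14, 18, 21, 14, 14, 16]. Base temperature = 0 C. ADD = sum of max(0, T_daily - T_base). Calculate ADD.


Computing ADD day by day:
Day 1: max(0, 15 - 0) = 15
Day 2: max(0, 11 - 0) = 11
Day 3: max(0, 17 - 0) = 17
Day 4: max(0, 16 - 0) = 16
Day 5: max(0, 15 - 0) = 15
Day 6: max(0, 15 - 0) = 15
Day 7: max(0, 22 - 0) = 22
Day 8: max(0, 14 - 0) = 14
Day 9: max(0, 18 - 0) = 18
Day 10: max(0, 14 - 0) = 14
Day 11: max(0, 18 - 0) = 18
Day 12: max(0, 21 - 0) = 21
Day 13: max(0, 14 - 0) = 14
Day 14: max(0, 14 - 0) = 14
Day 15: max(0, 16 - 0) = 16
Total ADD = 240

240


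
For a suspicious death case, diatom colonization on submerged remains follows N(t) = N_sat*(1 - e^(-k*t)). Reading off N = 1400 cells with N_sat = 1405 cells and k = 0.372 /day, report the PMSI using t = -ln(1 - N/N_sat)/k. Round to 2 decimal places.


PMSI from diatom colonization curve:
N / N_sat = 1400 / 1405 = 0.996441
1 - N/N_sat = 0.003559
ln(1 - N/N_sat) = -5.638276
t = -ln(1 - N/N_sat) / k = -(-5.638276) / 0.372 = 15.16 days

15.16


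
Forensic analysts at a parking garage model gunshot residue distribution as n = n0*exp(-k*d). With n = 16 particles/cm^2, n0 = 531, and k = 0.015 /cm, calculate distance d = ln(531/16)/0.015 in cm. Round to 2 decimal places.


GSR distance calculation:
n0/n = 531 / 16 = 33.1875
ln(n0/n) = 3.502173
d = 3.502173 / 0.015 = 233.48 cm

233.48
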